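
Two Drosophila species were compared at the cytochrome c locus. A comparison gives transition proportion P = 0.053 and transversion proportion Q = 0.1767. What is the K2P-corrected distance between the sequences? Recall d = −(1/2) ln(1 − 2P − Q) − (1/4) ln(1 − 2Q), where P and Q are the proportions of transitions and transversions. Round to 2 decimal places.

0.28

Under the Kimura two-parameter model, d = −½ ln(1 − 2P − Q) − ¼ ln(1 − 2Q).
1 − 2P − Q = 0.7173, giving −½ ln(0.7173) = 0.166131.
1 − 2Q = 0.6466, giving −¼ ln(0.6466) = 0.109007.
d = 0.166131 + 0.109007 = 0.275138.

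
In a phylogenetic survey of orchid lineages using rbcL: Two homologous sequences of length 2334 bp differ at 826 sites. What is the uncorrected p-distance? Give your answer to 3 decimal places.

0.354

p = 826/2334 = 0.353898… ≈ 0.354 (to 3 d.p.).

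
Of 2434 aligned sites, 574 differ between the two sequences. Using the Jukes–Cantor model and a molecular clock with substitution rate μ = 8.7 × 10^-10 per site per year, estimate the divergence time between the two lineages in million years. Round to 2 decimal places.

162.72

p = 574/2434 ≈ 0.235826.
d = −(3/4) ln(1 − 4p/3) = −0.75 ln(1 − 0.314435) = −0.75 ln(0.685565)
  = −0.75 × (-0.377512) = 0.283134 substitutions/site.
Under a molecular clock d = 2μt, so t = d/(2μ) = 0.283134 / (2 × 8.7 × 10^-10) = 162.72 million years.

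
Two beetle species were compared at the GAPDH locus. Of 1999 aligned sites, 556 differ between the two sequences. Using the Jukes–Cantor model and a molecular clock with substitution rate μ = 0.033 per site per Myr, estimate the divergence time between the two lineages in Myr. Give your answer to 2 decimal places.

5.27

p = 556/1999 ≈ 0.278139.
d = −(3/4) ln(1 − 4p/3) = −0.75 ln(1 − 0.370852) = −0.75 ln(0.629148)
  = −0.75 × (-0.463389) = 0.347542 substitutions/site.
Under a molecular clock d = 2μt, so t = d/(2μ) = 0.347542 / (2 × 0.033) = 5.27 Myr.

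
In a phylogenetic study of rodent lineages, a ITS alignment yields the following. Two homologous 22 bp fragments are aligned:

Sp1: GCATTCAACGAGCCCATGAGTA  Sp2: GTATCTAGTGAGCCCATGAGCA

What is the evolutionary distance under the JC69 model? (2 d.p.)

0.34

The sequences differ at 6 of 22 sites (2, 5, 6, 8, 9, 21), so p = 6/22 ≈ 0.272727.
d = −(3/4) ln(1 − 4p/3) = −0.75 ln(1 − 0.363636) = −0.75 ln(0.636364)
  = −0.75 × (-0.451985) = 0.338989 substitutions/site.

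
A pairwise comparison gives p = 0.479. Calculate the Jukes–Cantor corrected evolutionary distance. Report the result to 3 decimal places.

d = −(3/4) ln(1 − 4p/3) = −0.75 ln(1 − 0.638667) = −0.75 ln(0.361333)
  = −0.75 × (-1.017955) = 0.763466 substitutions/site.

0.763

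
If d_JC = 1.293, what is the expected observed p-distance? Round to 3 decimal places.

p = (3/4)(1 − e^(−4d/3)) = 0.75 × (1 − e^(-1.724)) = 0.75 × (1 − 0.178351) = 0.616237.

0.616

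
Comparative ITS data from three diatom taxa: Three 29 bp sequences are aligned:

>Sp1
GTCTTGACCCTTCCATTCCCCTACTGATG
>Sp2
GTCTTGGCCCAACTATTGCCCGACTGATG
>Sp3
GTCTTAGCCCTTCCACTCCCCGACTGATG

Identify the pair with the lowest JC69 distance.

Sp1 and Sp3

Sp1–Sp2: 6/29 differ, p = 0.207, d = 0.242.
Sp1–Sp3: 4/29 differ, p = 0.138, d = 0.152.
Sp2–Sp3: 6/29 differ, p = 0.207, d = 0.242.
The smallest distance is between Sp1 and Sp3.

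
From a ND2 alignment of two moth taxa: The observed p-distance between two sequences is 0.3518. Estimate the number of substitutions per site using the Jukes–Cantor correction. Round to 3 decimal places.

d = −(3/4) ln(1 − 4p/3) = −0.75 ln(1 − 0.469067) = −0.75 ln(0.530933)
  = −0.75 × (-0.633119) = 0.474839 substitutions/site.

0.475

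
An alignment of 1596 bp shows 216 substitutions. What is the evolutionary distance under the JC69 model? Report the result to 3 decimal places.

0.149

p = 216/1596 ≈ 0.135338.
d = −(3/4) ln(1 − 4p/3) = −0.75 ln(1 − 0.180451) = −0.75 ln(0.819549)
  = −0.75 × (-0.199001) = 0.149251 substitutions/site.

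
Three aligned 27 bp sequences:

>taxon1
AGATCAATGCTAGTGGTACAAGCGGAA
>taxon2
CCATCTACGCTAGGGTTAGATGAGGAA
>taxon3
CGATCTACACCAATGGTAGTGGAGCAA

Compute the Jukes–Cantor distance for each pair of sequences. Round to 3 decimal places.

taxon1–taxon2: 9/27 sites differ → p ≈ 0.333333, d = −0.75 ln(1 − 0.444444) = 0.440839 ≈ 0.441.
taxon1–taxon3: 11/27 sites differ → p ≈ 0.407407, d = −0.75 ln(1 − 0.543209) = 0.587647 ≈ 0.588.
taxon2–taxon3: 9/27 sites differ → p ≈ 0.333333, d = −0.75 ln(1 − 0.444444) = 0.440839 ≈ 0.441.

d(taxon1,taxon2) = 0.441, d(taxon1,taxon3) = 0.588, d(taxon2,taxon3) = 0.441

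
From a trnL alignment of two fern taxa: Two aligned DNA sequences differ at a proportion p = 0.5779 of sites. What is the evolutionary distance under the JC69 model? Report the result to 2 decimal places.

d = −(3/4) ln(1 − 4p/3) = −0.75 ln(1 − 0.770533) = −0.75 ln(0.229467)
  = −0.75 × (-1.471996) = 1.103997 substitutions/site.

1.10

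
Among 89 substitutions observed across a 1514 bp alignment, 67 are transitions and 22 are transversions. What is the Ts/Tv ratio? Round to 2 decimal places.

3.05

R = 67/22 = 3.045454… ≈ 3.05 (to 2 d.p.).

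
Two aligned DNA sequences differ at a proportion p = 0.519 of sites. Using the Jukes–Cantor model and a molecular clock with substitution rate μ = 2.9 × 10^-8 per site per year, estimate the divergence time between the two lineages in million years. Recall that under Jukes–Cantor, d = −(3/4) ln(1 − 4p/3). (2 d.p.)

15.23

d = −(3/4) ln(1 − 4p/3) = −0.75 ln(1 − 0.692) = −0.75 ln(0.308)
  = −0.75 × (-1.177655) = 0.883241 substitutions/site.
Under a molecular clock d = 2μt, so t = d/(2μ) = 0.883241 / (2 × 2.9 × 10^-8) = 15.23 million years.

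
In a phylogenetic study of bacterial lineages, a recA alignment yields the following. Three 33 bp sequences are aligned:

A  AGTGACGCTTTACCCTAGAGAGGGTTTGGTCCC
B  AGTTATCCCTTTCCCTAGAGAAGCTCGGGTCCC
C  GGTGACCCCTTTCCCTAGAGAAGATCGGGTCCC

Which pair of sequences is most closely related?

B and C

A–B: 9/33 differ, p = 0.273, d = 0.339.
A–C: 8/33 differ, p = 0.242, d = 0.293.
B–C: 4/33 differ, p = 0.121, d = 0.132.
The smallest distance is between B and C.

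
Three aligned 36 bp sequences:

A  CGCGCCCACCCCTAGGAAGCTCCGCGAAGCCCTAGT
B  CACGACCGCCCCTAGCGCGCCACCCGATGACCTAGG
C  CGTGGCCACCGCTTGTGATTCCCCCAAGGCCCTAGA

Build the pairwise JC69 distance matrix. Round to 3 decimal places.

d(A,B) = 0.441, d(A,C) = 0.493, d(B,C) = 0.608

A–B: 12/36 sites differ → p ≈ 0.333333, d = −0.75 ln(1 − 0.444444) = 0.440839 ≈ 0.441.
A–C: 13/36 sites differ → p ≈ 0.361111, d = −0.75 ln(1 − 0.481481) = 0.492584 ≈ 0.493.
B–C: 15/36 sites differ → p ≈ 0.416667, d = −0.75 ln(1 − 0.555556) = 0.608198 ≈ 0.608.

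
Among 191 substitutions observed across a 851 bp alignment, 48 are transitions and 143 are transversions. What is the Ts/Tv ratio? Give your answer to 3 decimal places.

R = 48/143 = 0.335664… ≈ 0.336 (to 3 d.p.).

0.336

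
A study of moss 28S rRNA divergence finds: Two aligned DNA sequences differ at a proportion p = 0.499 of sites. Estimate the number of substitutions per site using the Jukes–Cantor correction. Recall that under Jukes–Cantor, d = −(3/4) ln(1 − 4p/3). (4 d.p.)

0.8210

d = −(3/4) ln(1 − 4p/3) = −0.75 ln(1 − 0.665333) = −0.75 ln(0.334667)
  = −0.75 × (-1.094619) = 0.820964 substitutions/site.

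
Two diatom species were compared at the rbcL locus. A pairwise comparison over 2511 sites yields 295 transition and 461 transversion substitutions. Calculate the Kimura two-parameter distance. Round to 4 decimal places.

0.3855

P = 295/2511 ≈ 0.117483 and Q = 461/2511 ≈ 0.183592.
Under the Kimura two-parameter model, d = −½ ln(1 − 2P − Q) − ¼ ln(1 − 2Q).
1 − 2P − Q = 0.581442, giving −½ ln(0.581442) = 0.271122.
1 − 2Q = 0.632816, giving −¼ ln(0.632816) = 0.114394.
d = 0.271122 + 0.114394 = 0.385516.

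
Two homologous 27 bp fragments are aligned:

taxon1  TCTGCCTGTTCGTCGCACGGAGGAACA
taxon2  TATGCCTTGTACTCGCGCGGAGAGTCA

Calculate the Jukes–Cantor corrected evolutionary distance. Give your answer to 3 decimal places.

The sequences differ at 9 of 27 sites (2, 8, 9, 11, 12, 17, 23, 24, 25), so p = 9/27 ≈ 0.333333.
d = −(3/4) ln(1 − 4p/3) = −0.75 ln(1 − 0.444444) = −0.75 ln(0.555556)
  = −0.75 × (-0.587786) = 0.440840 substitutions/site.

0.441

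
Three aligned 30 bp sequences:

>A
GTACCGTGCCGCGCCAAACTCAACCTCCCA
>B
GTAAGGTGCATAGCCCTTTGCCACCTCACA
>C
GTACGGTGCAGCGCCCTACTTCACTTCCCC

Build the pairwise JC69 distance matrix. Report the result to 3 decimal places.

A–B: 12/30 sites differ → p = 0.4, d = −0.75 ln(1 − 0.533333) = 0.571605 ≈ 0.572.
A–C: 8/30 sites differ → p ≈ 0.266667, d = −0.75 ln(1 − 0.355556) = 0.329526 ≈ 0.330.
B–C: 10/30 sites differ → p ≈ 0.333333, d = −0.75 ln(1 − 0.444444) = 0.440839 ≈ 0.441.

d(A,B) = 0.572, d(A,C) = 0.330, d(B,C) = 0.441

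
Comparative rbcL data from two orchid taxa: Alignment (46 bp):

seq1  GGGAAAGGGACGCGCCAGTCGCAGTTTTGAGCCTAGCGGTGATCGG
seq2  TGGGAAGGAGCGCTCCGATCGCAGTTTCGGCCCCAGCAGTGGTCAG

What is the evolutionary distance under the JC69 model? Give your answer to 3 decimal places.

0.390

The sequences differ at 14 of 46 sites, so p = 14/46 ≈ 0.304348.
d = −(3/4) ln(1 − 4p/3) = −0.75 ln(1 − 0.405797) = −0.75 ln(0.594203)
  = −0.75 × (-0.520534) = 0.390401 substitutions/site.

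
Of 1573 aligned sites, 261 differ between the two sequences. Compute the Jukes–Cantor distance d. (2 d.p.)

p = 261/1573 ≈ 0.165925.
d = −(3/4) ln(1 − 4p/3) = −0.75 ln(1 − 0.221233) = −0.75 ln(0.778767)
  = −0.75 × (-0.250043) = 0.187532 substitutions/site.

0.19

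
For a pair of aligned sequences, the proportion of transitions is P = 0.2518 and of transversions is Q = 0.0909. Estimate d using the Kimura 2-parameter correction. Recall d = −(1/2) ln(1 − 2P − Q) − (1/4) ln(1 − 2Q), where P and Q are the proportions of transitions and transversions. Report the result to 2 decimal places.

Under the Kimura two-parameter model, d = −½ ln(1 − 2P − Q) − ¼ ln(1 − 2Q).
1 − 2P − Q = 0.4055, giving −½ ln(0.4055) = 0.451317.
1 − 2Q = 0.8182, giving −¼ ln(0.8182) = 0.050162.
d = 0.451317 + 0.050162 = 0.501479.

0.50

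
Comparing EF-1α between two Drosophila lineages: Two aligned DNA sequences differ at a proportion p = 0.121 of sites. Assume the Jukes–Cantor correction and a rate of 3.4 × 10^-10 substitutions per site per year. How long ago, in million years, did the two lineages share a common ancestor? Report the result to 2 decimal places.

d = −(3/4) ln(1 − 4p/3) = −0.75 ln(1 − 0.161333) = −0.75 ln(0.838667)
  = −0.75 × (-0.175942) = 0.131957 substitutions/site.
Under a molecular clock d = 2μt, so t = d/(2μ) = 0.131957 / (2 × 3.4 × 10^-10) = 194.05 million years.

194.05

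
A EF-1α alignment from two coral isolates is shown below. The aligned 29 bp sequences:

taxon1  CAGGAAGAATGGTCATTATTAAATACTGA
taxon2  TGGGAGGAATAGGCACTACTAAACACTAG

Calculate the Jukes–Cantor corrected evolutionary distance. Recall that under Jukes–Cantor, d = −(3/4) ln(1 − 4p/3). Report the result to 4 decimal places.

The sequences differ at 10 of 29 sites (1, 2, 6, 11, 13, 16, 19, 24, 28, 29), so p = 10/29 ≈ 0.344828.
d = −(3/4) ln(1 − 4p/3) = −0.75 ln(1 − 0.459771) = −0.75 ln(0.540229)
  = −0.75 × (-0.615762) = 0.461822 substitutions/site.

0.4618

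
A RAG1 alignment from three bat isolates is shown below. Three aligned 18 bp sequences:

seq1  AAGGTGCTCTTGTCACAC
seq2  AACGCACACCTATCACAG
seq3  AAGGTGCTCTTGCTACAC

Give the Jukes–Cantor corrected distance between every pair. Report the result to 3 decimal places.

seq1–seq2: 7/18 sites differ → p ≈ 0.388889, d = −0.75 ln(1 − 0.518519) = 0.548166 ≈ 0.548.
seq1–seq3: 2/18 sites differ → p ≈ 0.111111, d = −0.75 ln(1 − 0.148148) = 0.120257 ≈ 0.120.
seq2–seq3: 9/18 sites differ → p = 0.5, d = −0.75 ln(1 − 0.666667) = 0.823960 ≈ 0.824.

d(seq1,seq2) = 0.548, d(seq1,seq3) = 0.120, d(seq2,seq3) = 0.824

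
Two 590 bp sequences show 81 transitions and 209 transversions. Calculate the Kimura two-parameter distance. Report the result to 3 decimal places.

P = 81/590 ≈ 0.137288 and Q = 209/590 ≈ 0.354237.
Under the Kimura two-parameter model, d = −½ ln(1 − 2P − Q) − ¼ ln(1 − 2Q).
1 − 2P − Q = 0.371187, giving −½ ln(0.371187) = 0.495525.
1 − 2Q = 0.291526, giving −¼ ln(0.291526) = 0.308157.
d = 0.495525 + 0.308157 = 0.803682.

0.804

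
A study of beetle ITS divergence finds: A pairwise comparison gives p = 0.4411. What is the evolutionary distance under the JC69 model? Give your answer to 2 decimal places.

d = −(3/4) ln(1 − 4p/3) = −0.75 ln(1 − 0.588133) = −0.75 ln(0.411867)
  = −0.75 × (-0.887055) = 0.665291 substitutions/site.

0.67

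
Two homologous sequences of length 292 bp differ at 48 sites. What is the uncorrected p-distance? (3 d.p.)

0.164

p = 48/292 = 0.164383… ≈ 0.164 (to 3 d.p.).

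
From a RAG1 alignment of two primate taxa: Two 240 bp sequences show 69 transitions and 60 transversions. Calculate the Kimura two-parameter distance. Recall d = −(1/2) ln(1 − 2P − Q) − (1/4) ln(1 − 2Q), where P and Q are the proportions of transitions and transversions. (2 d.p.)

P = 69/240 = 0.2875 and Q = 60/240 = 0.25.
Under the Kimura two-parameter model, d = −½ ln(1 − 2P − Q) − ¼ ln(1 − 2Q).
1 − 2P − Q = 0.175, giving −½ ln(0.175) = 0.871485.
1 − 2Q = 0.5, giving −¼ ln(0.5) = 0.173287.
d = 0.871485 + 0.173287 = 1.044772.

1.04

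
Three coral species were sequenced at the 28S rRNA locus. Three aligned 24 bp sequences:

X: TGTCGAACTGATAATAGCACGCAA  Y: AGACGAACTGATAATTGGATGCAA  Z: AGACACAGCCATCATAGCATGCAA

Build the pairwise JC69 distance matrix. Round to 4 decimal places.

X–Y: 5/24 sites differ → p ≈ 0.208333, d = −0.75 ln(1 − 0.277777) = 0.244066 ≈ 0.2441.
X–Z: 9/24 sites differ → p = 0.375, d = −0.75 ln(1 − 0.5) = 0.519860 ≈ 0.5199.
Y–Z: 8/24 sites differ → p ≈ 0.333333, d = −0.75 ln(1 − 0.444444) = 0.440839 ≈ 0.4408.

d(X,Y) = 0.2441, d(X,Z) = 0.5199, d(Y,Z) = 0.4408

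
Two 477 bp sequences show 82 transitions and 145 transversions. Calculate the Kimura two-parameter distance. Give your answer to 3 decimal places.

0.756

P = 82/477 ≈ 0.171908 and Q = 145/477 ≈ 0.303983.
Under the Kimura two-parameter model, d = −½ ln(1 − 2P − Q) − ¼ ln(1 − 2Q).
1 − 2P − Q = 0.352201, giving −½ ln(0.352201) = 0.521777.
1 − 2Q = 0.392034, giving −¼ ln(0.392034) = 0.234102.
d = 0.521777 + 0.234102 = 0.755879.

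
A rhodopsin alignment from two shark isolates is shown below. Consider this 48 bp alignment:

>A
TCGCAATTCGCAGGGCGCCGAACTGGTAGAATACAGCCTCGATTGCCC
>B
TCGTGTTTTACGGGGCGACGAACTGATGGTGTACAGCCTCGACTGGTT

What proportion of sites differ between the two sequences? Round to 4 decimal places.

The sequences differ at 15 of 48 positions.
p = 15/48 = 0.3125.

0.3125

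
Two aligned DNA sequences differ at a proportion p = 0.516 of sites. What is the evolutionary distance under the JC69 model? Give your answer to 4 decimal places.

0.8736

d = −(3/4) ln(1 − 4p/3) = −0.75 ln(1 − 0.688) = −0.75 ln(0.312)
  = −0.75 × (-1.164752) = 0.873564 substitutions/site.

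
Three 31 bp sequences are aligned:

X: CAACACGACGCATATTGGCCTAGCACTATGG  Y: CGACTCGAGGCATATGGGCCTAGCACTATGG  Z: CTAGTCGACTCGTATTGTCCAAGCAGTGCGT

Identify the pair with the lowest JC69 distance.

X–Y: 4/31 differ, p = 0.129, d = 0.142.
X–Z: 11/31 differ, p = 0.355, d = 0.481.
Y–Z: 12/31 differ, p = 0.387, d = 0.544.
The smallest distance is between X and Y.

X and Y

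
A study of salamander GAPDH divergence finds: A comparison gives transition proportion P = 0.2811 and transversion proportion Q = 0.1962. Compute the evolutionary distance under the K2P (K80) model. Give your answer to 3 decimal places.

0.835

Under the Kimura two-parameter model, d = −½ ln(1 − 2P − Q) − ¼ ln(1 − 2Q).
1 − 2P − Q = 0.2416, giving −½ ln(0.2416) = 0.710236.
1 − 2Q = 0.6076, giving −¼ ln(0.6076) = 0.124560.
d = 0.710236 + 0.124560 = 0.834796.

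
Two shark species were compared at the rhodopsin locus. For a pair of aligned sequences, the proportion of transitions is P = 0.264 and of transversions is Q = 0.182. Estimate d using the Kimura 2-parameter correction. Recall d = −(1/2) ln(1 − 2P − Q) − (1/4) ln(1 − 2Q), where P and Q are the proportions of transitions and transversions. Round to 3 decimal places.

0.732

Under the Kimura two-parameter model, d = −½ ln(1 − 2P − Q) − ¼ ln(1 − 2Q).
1 − 2P − Q = 0.29, giving −½ ln(0.29) = 0.618937.
1 − 2Q = 0.636, giving −¼ ln(0.636) = 0.113139.
d = 0.618937 + 0.113139 = 0.732076.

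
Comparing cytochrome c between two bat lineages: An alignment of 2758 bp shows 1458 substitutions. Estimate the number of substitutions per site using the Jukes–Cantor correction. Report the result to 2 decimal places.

0.92

p = 1458/2758 ≈ 0.528644.
d = −(3/4) ln(1 − 4p/3) = −0.75 ln(1 − 0.704859) = −0.75 ln(0.295141)
  = −0.75 × (-1.220302) = 0.915227 substitutions/site.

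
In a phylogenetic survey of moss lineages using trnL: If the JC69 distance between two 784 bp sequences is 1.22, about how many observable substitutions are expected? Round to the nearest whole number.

Invert JC69: p = (3/4)(1 − e^(−4d/3)) = 0.75 × (1 − e^(-1.626667)) = 0.75 × (1 − 0.196584) = 0.602562.
Expected differing sites = pL ≈ 0.602562 × 784 = 472.408608 ≈ 472.

472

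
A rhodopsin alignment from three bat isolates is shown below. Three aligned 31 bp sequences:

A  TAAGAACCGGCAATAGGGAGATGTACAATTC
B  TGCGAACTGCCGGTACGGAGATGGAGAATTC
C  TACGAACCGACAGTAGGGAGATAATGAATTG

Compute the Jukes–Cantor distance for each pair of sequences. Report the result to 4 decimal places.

d(A,B) = 0.3672, d(A,C) = 0.3163, d(B,C) = 0.3672

A–B: 9/31 sites differ → p ≈ 0.290323, d = −0.75 ln(1 − 0.387097) = 0.367161 ≈ 0.3672.
A–C: 8/31 sites differ → p ≈ 0.258065, d = −0.75 ln(1 − 0.344087) = 0.316295 ≈ 0.3163.
B–C: 9/31 sites differ → p ≈ 0.290323, d = −0.75 ln(1 − 0.387097) = 0.367161 ≈ 0.3672.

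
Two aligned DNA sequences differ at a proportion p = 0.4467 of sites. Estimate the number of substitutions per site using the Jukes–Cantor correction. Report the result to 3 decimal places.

0.679

d = −(3/4) ln(1 − 4p/3) = −0.75 ln(1 − 0.5956) = −0.75 ln(0.4044)
  = −0.75 × (-0.905351) = 0.679013 substitutions/site.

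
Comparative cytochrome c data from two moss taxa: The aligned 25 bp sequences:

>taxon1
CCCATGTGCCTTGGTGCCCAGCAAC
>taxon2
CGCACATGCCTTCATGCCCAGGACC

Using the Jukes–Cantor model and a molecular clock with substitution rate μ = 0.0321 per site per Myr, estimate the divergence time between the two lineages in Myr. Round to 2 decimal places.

5.46

The sequences differ at 7 of 25 sites (2, 5, 6, 13, 14, 22, 24), so p = 7/25 = 0.28.
d = −(3/4) ln(1 − 4p/3) = −0.75 ln(1 − 0.373333) = −0.75 ln(0.626667)
  = −0.75 × (-0.467340) = 0.350505 substitutions/site.
Under a molecular clock d = 2μt, so t = d/(2μ) = 0.350505 / (2 × 0.0321) = 5.46 Myr.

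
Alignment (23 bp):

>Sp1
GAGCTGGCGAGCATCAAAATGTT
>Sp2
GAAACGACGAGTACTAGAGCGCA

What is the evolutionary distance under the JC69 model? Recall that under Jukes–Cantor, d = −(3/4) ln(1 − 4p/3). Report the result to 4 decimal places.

The sequences differ at 12 of 23 sites, so p = 12/23 ≈ 0.521739.
d = −(3/4) ln(1 − 4p/3) = −0.75 ln(1 − 0.695652) = −0.75 ln(0.304348)
  = −0.75 × (-1.189583) = 0.892187 substitutions/site.

0.8922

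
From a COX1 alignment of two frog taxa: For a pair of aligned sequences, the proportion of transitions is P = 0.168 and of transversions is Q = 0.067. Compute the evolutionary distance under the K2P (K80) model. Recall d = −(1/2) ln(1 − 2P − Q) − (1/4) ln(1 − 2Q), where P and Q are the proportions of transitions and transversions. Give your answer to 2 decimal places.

0.29

Under the Kimura two-parameter model, d = −½ ln(1 − 2P − Q) − ¼ ln(1 − 2Q).
1 − 2P − Q = 0.597, giving −½ ln(0.597) = 0.257919.
1 − 2Q = 0.866, giving −¼ ln(0.866) = 0.035968.
d = 0.257919 + 0.035968 = 0.293887.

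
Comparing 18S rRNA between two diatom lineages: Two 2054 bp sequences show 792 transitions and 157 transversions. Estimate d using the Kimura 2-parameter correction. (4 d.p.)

P = 792/2054 ≈ 0.385589 and Q = 157/2054 ≈ 0.076436.
Under the Kimura two-parameter model, d = −½ ln(1 − 2P − Q) − ¼ ln(1 − 2Q).
1 − 2P − Q = 0.152386, giving −½ ln(0.152386) = 0.940669.
1 − 2Q = 0.847128, giving −¼ ln(0.847128) = 0.041476.
d = 0.940669 + 0.041476 = 0.982145.

0.9821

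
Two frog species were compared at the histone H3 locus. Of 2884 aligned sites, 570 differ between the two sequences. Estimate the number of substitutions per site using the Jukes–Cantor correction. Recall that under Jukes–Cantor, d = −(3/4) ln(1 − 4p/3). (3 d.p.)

p = 570/2884 ≈ 0.197642.
d = −(3/4) ln(1 − 4p/3) = −0.75 ln(1 − 0.263523) = −0.75 ln(0.736477)
  = −0.75 × (-0.305877) = 0.229408 substitutions/site.

0.229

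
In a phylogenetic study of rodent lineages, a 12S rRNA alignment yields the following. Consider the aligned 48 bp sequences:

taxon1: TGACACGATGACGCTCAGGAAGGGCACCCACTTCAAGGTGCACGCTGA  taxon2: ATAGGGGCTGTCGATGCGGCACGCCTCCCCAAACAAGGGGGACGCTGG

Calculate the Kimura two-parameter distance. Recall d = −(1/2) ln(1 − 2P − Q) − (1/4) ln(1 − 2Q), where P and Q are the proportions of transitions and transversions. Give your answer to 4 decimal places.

0.7183

Of 48 sites, 2 differences are transitions and 19 are transversions, so P = 2/48 ≈ 0.041667 and Q = 19/48 ≈ 0.395833.
Under the Kimura two-parameter model, d = −½ ln(1 − 2P − Q) − ¼ ln(1 − 2Q).
1 − 2P − Q = 0.520833, giving −½ ln(0.520833) = 0.326163.
1 − 2Q = 0.208334, giving −¼ ln(0.208334) = 0.392153.
d = 0.326163 + 0.392153 = 0.718316.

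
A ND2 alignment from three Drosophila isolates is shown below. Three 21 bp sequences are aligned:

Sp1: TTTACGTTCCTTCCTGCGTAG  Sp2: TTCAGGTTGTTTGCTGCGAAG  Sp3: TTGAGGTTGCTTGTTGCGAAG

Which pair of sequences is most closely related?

Sp1–Sp2: 6/21 differ, p = 0.286, d = 0.360.
Sp1–Sp3: 6/21 differ, p = 0.286, d = 0.360.
Sp2–Sp3: 3/21 differ, p = 0.143, d = 0.158.
The smallest distance is between Sp2 and Sp3.

Sp2 and Sp3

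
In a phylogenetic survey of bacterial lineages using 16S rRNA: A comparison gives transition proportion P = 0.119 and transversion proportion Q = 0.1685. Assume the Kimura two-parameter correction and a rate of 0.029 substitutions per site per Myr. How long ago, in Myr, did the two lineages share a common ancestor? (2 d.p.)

6.27

Under the Kimura two-parameter model, d = −½ ln(1 − 2P − Q) − ¼ ln(1 − 2Q).
1 − 2P − Q = 0.5935, giving −½ ln(0.5935) = 0.260859.
1 − 2Q = 0.663, giving −¼ ln(0.663) = 0.102745.
d = 0.260859 + 0.102745 = 0.363604.
Under a molecular clock d = 2μt, so t = d/(2μ) = 0.363604 / (2 × 0.029) = 6.27 Myr.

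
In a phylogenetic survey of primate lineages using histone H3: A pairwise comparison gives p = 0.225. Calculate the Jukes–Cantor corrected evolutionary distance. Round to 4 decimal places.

0.2675

d = −(3/4) ln(1 − 4p/3) = −0.75 ln(1 − 0.3) = −0.75 ln(0.7)
  = −0.75 × (-0.356675) = 0.267506 substitutions/site.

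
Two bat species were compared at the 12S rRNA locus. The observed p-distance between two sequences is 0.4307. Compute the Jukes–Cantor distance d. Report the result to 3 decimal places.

d = −(3/4) ln(1 − 4p/3) = −0.75 ln(1 − 0.574267) = −0.75 ln(0.425733)
  = −0.75 × (-0.853943) = 0.640457 substitutions/site.

0.640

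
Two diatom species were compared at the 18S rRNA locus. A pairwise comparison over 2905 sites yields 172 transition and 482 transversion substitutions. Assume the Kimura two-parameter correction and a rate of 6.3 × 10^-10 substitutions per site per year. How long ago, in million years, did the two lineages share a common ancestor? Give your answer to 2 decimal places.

P = 172/2905 ≈ 0.059208 and Q = 482/2905 ≈ 0.165921.
Under the Kimura two-parameter model, d = −½ ln(1 − 2P − Q) − ¼ ln(1 − 2Q).
1 − 2P − Q = 0.715663, giving −½ ln(0.715663) = 0.167273.
1 − 2Q = 0.668158, giving −¼ ln(0.668158) = 0.100808.
d = 0.167273 + 0.100808 = 0.268081.
Under a molecular clock d = 2μt, so t = d/(2μ) = 0.268081 / (2 × 6.3 × 10^-10) = 212.76 million years.

212.76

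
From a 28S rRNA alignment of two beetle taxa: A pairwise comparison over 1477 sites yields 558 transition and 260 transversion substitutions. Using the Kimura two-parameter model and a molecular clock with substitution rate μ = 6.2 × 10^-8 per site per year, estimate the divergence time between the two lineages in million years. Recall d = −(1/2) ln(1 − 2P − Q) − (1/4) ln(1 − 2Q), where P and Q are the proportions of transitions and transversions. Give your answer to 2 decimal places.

P = 558/1477 ≈ 0.377793 and Q = 260/1477 ≈ 0.176032.
Under the Kimura two-parameter model, d = −½ ln(1 − 2P − Q) − ¼ ln(1 − 2Q).
1 − 2P − Q = 0.068382, giving −½ ln(0.068382) = 1.341323.
1 − 2Q = 0.647936, giving −¼ ln(0.647936) = 0.108491.
d = 1.341323 + 0.108491 = 1.449814.
Under a molecular clock d = 2μt, so t = d/(2μ) = 1.449814 / (2 × 6.2 × 10^-8) = 11.69 million years.

11.69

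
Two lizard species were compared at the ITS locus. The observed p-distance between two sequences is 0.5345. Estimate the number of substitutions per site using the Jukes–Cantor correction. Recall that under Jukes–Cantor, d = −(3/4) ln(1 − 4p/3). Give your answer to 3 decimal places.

0.935

d = −(3/4) ln(1 − 4p/3) = −0.75 ln(1 − 0.712667) = −0.75 ln(0.287333)
  = −0.75 × (-1.247113) = 0.935335 substitutions/site.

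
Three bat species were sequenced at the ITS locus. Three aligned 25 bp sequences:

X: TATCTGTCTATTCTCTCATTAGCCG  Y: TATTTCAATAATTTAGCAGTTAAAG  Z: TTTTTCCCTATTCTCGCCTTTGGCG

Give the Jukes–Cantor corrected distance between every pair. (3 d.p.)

d(X,Y) = 0.886, d(X,Z) = 0.417, d(Y,Z) = 0.663

X–Y: 13/25 sites differ → p = 0.52, d = −0.75 ln(1 − 0.693333) = 0.886495 ≈ 0.886.
X–Z: 8/25 sites differ → p = 0.32, d = −0.75 ln(1 − 0.426667) = 0.417216 ≈ 0.417.
Y–Z: 11/25 sites differ → p = 0.44, d = −0.75 ln(1 − 0.586667) = 0.662626 ≈ 0.663.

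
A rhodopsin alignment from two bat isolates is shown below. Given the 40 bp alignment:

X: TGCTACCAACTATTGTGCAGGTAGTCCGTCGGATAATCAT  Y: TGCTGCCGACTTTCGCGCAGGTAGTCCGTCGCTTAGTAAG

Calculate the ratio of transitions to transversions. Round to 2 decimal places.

1.00

Transitions are A↔G and C↔T; transversions are all other mismatches.
Transitions: 5. Transversions: 5.
R = 5/5 = 1.00.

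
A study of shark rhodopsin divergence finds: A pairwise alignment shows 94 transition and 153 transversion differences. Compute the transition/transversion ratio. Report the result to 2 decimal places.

R = 94/153 = 0.614379… ≈ 0.61 (to 2 d.p.).

0.61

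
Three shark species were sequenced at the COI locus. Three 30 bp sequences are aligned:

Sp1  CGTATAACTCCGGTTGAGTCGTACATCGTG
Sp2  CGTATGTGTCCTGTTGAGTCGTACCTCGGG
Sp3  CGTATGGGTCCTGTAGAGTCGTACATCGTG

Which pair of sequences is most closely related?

Sp1–Sp2: 6/30 differ, p = 0.200, d = 0.233.
Sp1–Sp3: 5/30 differ, p = 0.167, d = 0.188.
Sp2–Sp3: 4/30 differ, p = 0.133, d = 0.147.
The smallest distance is between Sp2 and Sp3.

Sp2 and Sp3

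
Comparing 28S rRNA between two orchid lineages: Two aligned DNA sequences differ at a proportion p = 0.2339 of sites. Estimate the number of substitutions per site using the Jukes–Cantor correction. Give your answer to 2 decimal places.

d = −(3/4) ln(1 − 4p/3) = −0.75 ln(1 − 0.311867) = −0.75 ln(0.688133)
  = −0.75 × (-0.373773) = 0.280330 substitutions/site.

0.28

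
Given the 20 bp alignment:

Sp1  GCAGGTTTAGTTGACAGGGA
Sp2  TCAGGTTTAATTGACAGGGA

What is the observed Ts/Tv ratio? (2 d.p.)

Transitions are A↔G and C↔T; transversions are all other mismatches.
Transitions: 1. Transversions: 1.
R = 1/1 = 1.00.

1.00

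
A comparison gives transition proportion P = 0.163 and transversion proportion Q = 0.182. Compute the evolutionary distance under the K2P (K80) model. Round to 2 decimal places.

Under the Kimura two-parameter model, d = −½ ln(1 − 2P − Q) − ¼ ln(1 − 2Q).
1 − 2P − Q = 0.492, giving −½ ln(0.492) = 0.354638.
1 − 2Q = 0.636, giving −¼ ln(0.636) = 0.113139.
d = 0.354638 + 0.113139 = 0.467777.

0.47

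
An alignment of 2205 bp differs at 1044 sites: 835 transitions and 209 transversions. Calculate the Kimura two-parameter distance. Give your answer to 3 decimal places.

P = 835/2205 ≈ 0.378685 and Q = 209/2205 ≈ 0.094785.
Under the Kimura two-parameter model, d = −½ ln(1 − 2P − Q) − ¼ ln(1 − 2Q).
1 − 2P − Q = 0.147845, giving −½ ln(0.147845) = 0.955795.
1 − 2Q = 0.81043, giving −¼ ln(0.81043) = 0.052548.
d = 0.955795 + 0.052548 = 1.008343.

1.008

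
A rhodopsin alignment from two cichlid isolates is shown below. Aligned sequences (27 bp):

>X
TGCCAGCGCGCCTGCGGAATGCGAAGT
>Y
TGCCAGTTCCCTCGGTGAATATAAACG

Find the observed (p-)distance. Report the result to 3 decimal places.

The sequences differ at 12 of 27 positions.
p = 12/27 = 0.444444… ≈ 0.444 (to 3 d.p.).

0.444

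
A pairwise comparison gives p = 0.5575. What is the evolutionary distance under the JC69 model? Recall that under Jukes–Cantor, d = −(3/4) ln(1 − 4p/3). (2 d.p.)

d = −(3/4) ln(1 − 4p/3) = −0.75 ln(1 − 0.743333) = −0.75 ln(0.256667)
  = −0.75 × (-1.359976) = 1.019982 substitutions/site.

1.02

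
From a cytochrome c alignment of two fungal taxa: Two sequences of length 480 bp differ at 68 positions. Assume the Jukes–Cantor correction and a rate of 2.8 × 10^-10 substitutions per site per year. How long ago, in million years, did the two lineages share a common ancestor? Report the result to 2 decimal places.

280.38

p = 68/480 ≈ 0.141667.
d = −(3/4) ln(1 − 4p/3) = −0.75 ln(1 − 0.188889) = −0.75 ln(0.811111)
  = −0.75 × (-0.209350) = 0.157013 substitutions/site.
Under a molecular clock d = 2μt, so t = d/(2μ) = 0.157013 / (2 × 2.8 × 10^-10) = 280.38 million years.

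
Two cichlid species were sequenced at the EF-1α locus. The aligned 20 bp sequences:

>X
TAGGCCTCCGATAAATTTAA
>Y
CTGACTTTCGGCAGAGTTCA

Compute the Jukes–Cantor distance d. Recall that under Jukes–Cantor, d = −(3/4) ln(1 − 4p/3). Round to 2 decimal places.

0.82

The sequences differ at 10 of 20 sites (1, 2, 4, 6, 8, 11, 12, 14, 16, 19), so p = 10/20 = 0.5.
d = −(3/4) ln(1 − 4p/3) = −0.75 ln(1 − 0.666667) = −0.75 ln(0.333333)
  = −0.75 × (-1.098613) = 0.823960 substitutions/site.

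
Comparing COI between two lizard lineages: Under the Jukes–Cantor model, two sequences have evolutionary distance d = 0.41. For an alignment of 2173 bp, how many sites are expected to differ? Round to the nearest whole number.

Invert JC69: p = (3/4)(1 − e^(−4d/3)) = 0.75 × (1 − e^(-0.546667)) = 0.75 × (1 − 0.578876) = 0.315843.
Expected differing sites = pL ≈ 0.315843 × 2173 = 686.326839 ≈ 686.

686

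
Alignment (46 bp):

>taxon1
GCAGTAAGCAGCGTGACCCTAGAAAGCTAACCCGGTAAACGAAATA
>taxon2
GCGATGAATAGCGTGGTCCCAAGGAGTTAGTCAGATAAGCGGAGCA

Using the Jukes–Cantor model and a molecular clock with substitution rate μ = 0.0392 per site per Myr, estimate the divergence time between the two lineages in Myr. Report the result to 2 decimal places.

The sequences differ at 20 of 46 sites, so p = 20/46 ≈ 0.434783.
d = −(3/4) ln(1 − 4p/3) = −0.75 ln(1 − 0.579711) = −0.75 ln(0.420289)
  = −0.75 × (-0.866813) = 0.650110 substitutions/site.
Under a molecular clock d = 2μt, so t = d/(2μ) = 0.650110 / (2 × 0.0392) = 8.29 Myr.

8.29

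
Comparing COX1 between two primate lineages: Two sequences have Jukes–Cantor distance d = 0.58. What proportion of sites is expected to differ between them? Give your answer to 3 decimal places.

0.404

p = (3/4)(1 − e^(−4d/3)) = 0.75 × (1 − e^(-0.773333)) = 0.75 × (1 − 0.461472) = 0.403896.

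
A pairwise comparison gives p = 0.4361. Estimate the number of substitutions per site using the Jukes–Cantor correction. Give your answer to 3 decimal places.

d = −(3/4) ln(1 − 4p/3) = −0.75 ln(1 − 0.581467) = −0.75 ln(0.418533)
  = −0.75 × (-0.871000) = 0.653250 substitutions/site.

0.653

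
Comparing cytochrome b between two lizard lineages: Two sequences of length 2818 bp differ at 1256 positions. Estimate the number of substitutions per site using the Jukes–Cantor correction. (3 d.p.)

p = 1256/2818 ≈ 0.445706.
d = −(3/4) ln(1 − 4p/3) = −0.75 ln(1 − 0.594275) = −0.75 ln(0.405725)
  = −0.75 × (-0.902080) = 0.676560 substitutions/site.

0.677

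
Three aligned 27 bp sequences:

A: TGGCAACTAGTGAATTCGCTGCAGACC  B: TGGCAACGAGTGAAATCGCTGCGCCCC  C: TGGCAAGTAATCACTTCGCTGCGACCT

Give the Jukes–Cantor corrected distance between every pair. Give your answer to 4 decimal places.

d(A,B) = 0.2127, d(A,C) = 0.3770, d(B,C) = 0.3770

A–B: 5/27 sites differ → p ≈ 0.185185, d = −0.75 ln(1 − 0.246913) = 0.212681 ≈ 0.2127.
A–C: 8/27 sites differ → p ≈ 0.296296, d = −0.75 ln(1 − 0.395061) = 0.376971 ≈ 0.3770.
B–C: 8/27 sites differ → p ≈ 0.296296, d = −0.75 ln(1 − 0.395061) = 0.376971 ≈ 0.3770.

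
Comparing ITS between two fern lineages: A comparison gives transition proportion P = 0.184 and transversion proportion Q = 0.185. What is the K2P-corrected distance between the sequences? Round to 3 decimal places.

0.518

Under the Kimura two-parameter model, d = −½ ln(1 − 2P − Q) − ¼ ln(1 − 2Q).
1 − 2P − Q = 0.447, giving −½ ln(0.447) = 0.402598.
1 − 2Q = 0.63, giving −¼ ln(0.63) = 0.115509.
d = 0.402598 + 0.115509 = 0.518107.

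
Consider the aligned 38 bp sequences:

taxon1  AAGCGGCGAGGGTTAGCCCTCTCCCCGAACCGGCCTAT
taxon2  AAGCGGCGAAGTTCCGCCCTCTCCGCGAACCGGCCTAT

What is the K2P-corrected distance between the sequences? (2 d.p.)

Of 38 sites, 2 differences are transitions and 3 are transversions, so P = 2/38 ≈ 0.052632 and Q = 3/38 ≈ 0.078947.
Under the Kimura two-parameter model, d = −½ ln(1 − 2P − Q) − ¼ ln(1 − 2Q).
1 − 2P − Q = 0.815789, giving −½ ln(0.815789) = 0.101800.
1 − 2Q = 0.842106, giving −¼ ln(0.842106) = 0.042962.
d = 0.101800 + 0.042962 = 0.144762.

0.14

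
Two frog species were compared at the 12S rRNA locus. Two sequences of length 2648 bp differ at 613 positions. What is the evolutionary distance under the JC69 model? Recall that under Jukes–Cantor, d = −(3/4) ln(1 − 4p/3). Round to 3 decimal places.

p = 613/2648 ≈ 0.231495.
d = −(3/4) ln(1 − 4p/3) = −0.75 ln(1 − 0.30866) = −0.75 ln(0.69134)
  = −0.75 × (-0.369124) = 0.276843 substitutions/site.

0.277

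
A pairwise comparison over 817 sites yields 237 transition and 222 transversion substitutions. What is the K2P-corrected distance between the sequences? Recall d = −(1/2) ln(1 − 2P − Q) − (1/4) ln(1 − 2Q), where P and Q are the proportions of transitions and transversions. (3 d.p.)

P = 237/817 ≈ 0.290086 and Q = 222/817 ≈ 0.271726.
Under the Kimura two-parameter model, d = −½ ln(1 − 2P − Q) − ¼ ln(1 − 2Q).
1 − 2P − Q = 0.148102, giving −½ ln(0.148102) = 0.954927.
1 − 2Q = 0.456548, giving −¼ ln(0.456548) = 0.196015.
d = 0.954927 + 0.196015 = 1.150942.

1.151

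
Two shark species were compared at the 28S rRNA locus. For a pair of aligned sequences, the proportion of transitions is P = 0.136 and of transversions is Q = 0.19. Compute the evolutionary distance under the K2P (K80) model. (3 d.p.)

0.429

Under the Kimura two-parameter model, d = −½ ln(1 − 2P − Q) − ¼ ln(1 − 2Q).
1 − 2P − Q = 0.538, giving −½ ln(0.538) = 0.309948.
1 − 2Q = 0.62, giving −¼ ln(0.62) = 0.119509.
d = 0.309948 + 0.119509 = 0.429457.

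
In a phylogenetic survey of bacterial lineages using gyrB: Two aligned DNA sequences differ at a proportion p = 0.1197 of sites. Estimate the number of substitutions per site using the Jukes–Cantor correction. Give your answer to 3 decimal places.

d = −(3/4) ln(1 − 4p/3) = −0.75 ln(1 − 0.1596) = −0.75 ln(0.8404)
  = −0.75 × (-0.173877) = 0.130408 substitutions/site.

0.130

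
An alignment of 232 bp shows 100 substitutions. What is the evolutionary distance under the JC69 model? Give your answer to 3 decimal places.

p = 100/232 ≈ 0.431034.
d = −(3/4) ln(1 − 4p/3) = −0.75 ln(1 − 0.574712) = −0.75 ln(0.425288)
  = −0.75 × (-0.854989) = 0.641242 substitutions/site.

0.641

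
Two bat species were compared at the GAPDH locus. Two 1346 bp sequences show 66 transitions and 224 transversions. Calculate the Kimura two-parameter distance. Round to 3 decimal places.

0.255

P = 66/1346 ≈ 0.049034 and Q = 224/1346 ≈ 0.166419.
Under the Kimura two-parameter model, d = −½ ln(1 − 2P − Q) − ¼ ln(1 − 2Q).
1 − 2P − Q = 0.735513, giving −½ ln(0.735513) = 0.153594.
1 − 2Q = 0.667162, giving −¼ ln(0.667162) = 0.101181.
d = 0.153594 + 0.101181 = 0.254775.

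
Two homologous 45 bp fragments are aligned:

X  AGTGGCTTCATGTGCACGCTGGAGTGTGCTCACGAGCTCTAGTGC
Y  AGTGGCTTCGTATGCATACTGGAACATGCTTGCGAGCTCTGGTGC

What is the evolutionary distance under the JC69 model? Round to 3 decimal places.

0.264

The sequences differ at 10 of 45 sites (10, 12, 17, 18, 24, 25, 26, 31, 32, 41), so p = 10/45 ≈ 0.222222.
d = −(3/4) ln(1 − 4p/3) = −0.75 ln(1 − 0.296296) = −0.75 ln(0.703704)
  = −0.75 × (-0.351397) = 0.263548 substitutions/site.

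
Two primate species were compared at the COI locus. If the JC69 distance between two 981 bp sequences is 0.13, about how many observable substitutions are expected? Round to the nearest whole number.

117

Invert JC69: p = (3/4)(1 − e^(−4d/3)) = 0.75 × (1 − e^(-0.173333)) = 0.75 × (1 − 0.840858) = 0.119357.
Expected differing sites = pL ≈ 0.119357 × 981 = 117.089217 ≈ 117.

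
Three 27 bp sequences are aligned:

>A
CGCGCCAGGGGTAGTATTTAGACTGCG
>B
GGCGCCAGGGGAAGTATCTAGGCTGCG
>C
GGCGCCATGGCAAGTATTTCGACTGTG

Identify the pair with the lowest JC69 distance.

A and B

A–B: 4/27 differ, p = 0.148, d = 0.165.
A–C: 6/27 differ, p = 0.222, d = 0.264.
B–C: 6/27 differ, p = 0.222, d = 0.264.
The smallest distance is between A and B.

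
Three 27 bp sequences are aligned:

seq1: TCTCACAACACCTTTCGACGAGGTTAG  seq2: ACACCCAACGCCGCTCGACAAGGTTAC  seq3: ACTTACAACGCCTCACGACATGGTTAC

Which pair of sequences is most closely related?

seq1–seq2: 8/27 differ, p = 0.296, d = 0.377.
seq1–seq3: 8/27 differ, p = 0.296, d = 0.377.
seq2–seq3: 6/27 differ, p = 0.222, d = 0.264.
The smallest distance is between seq2 and seq3.

seq2 and seq3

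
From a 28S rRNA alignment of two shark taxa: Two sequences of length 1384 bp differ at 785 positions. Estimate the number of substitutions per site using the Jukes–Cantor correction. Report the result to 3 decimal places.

1.059

p = 785/1384 ≈ 0.567197.
d = −(3/4) ln(1 − 4p/3) = −0.75 ln(1 − 0.756263) = −0.75 ln(0.243737)
  = −0.75 × (-1.411666) = 1.058750 substitutions/site.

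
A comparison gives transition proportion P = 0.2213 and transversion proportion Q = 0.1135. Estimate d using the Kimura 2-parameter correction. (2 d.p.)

0.47

Under the Kimura two-parameter model, d = −½ ln(1 − 2P − Q) − ¼ ln(1 − 2Q).
1 − 2P − Q = 0.4439, giving −½ ln(0.4439) = 0.406078.
1 − 2Q = 0.773, giving −¼ ln(0.773) = 0.064369.
d = 0.406078 + 0.064369 = 0.470447.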